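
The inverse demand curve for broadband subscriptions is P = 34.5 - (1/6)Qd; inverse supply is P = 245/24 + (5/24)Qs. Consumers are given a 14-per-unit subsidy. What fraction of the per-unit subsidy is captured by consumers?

Consumer share = 4/9

Pre-subsidy: 34.5 - (1/6)Q = 245/24 + (5/24)Q gives Q* = 583/9 and P* = 640/27.
With the rebate, buyers effectively pay Pb = Ps − 14, where Ps is the price sellers receive.
On the curves, Pb = 34.5 - (1/6)Q and Ps = 245/24 + (5/24)Q; the wedge Ps − Pb = 14 gives 245/24 + (5/24)Q − (34.5 - (1/6)Q) = 14, so Q' = 919/9.
Then Pb = 34.5 − (1/6)·(919/9) = 472/27 and Ps = 245/24 + (5/24)·(919/9) = 850/27.
Buyers' price falls by P* − Pb = 640/27 − 472/27 = 56/9; sellers' price rises by Ps − P* = 850/27 − 640/27 = 70/9.
So consumers capture (56/9)/14 = 4/9 of each unit of subsidy.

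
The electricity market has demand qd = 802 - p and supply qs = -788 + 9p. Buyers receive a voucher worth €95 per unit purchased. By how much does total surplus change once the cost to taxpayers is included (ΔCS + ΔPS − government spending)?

Net change in total surplus = -€4061.25

Pre-subsidy: 802 - p = -788 + 9p gives p* = 159, q* = 643.
With the rebate, buyers effectively pay pb = ps − 95, where ps is the price sellers receive.
Demand in terms of ps becomes qd = 802 − 1(ps − 95) = 897 - ps. Setting this equal to supply: 897 - ps = -788 + 9ps, so ps = 168.5.
Buyers pay pb = 168.5 − 95 = 73.5; q' = -788 + 9·168.5 = 728.5.
ΔCS = ½(643 + 728.5)(159 − 73.5) = 58631.625; ΔPS = ½(643 + 728.5)(168.5 − 159) = 6514.625.
Government spending = 95 × 728.5 = 69207.5.
Net change = 58631.625 + 6514.625 − 69207.5 = -4061.25. The loss equals the DWL triangle ½·95·85.5.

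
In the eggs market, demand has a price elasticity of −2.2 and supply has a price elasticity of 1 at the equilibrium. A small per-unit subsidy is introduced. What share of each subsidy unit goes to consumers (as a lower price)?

For a small subsidy around the equilibrium, the benefit split depends on the relative slopes, which at a point are proportional to the elasticities.
Buyer share = εs/(εs + |εd|) = 1/(1 + 2.2) = 0.3125; seller share = |εd|/(εs + |εd|) = 0.6875.

Consumer share = 0.3125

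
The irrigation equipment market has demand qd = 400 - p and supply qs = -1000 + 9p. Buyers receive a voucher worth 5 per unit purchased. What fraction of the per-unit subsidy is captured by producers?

Pre-subsidy: 400 - p = -1000 + 9p gives p* = 140, q* = 260.
With the rebate, buyers effectively pay pb = ps − 5, where ps is the price sellers receive.
Demand in terms of ps becomes qd = 400 − 1(ps − 5) = 405 - ps. Setting this equal to supply: 405 - ps = -1000 + 9ps, so ps = 140.5.
Buyers pay pb = 140.5 − 5 = 135.5; q' = -1000 + 9·140.5 = 264.5.
Buyers' price falls by p* − pb = 140 − 135.5 = 4.5; sellers' price rises by ps − p* = 140.5 − 140 = 0.5.
So producers capture 0.5/5 = 0.1 of each unit of subsidy.

Producer share = 0.1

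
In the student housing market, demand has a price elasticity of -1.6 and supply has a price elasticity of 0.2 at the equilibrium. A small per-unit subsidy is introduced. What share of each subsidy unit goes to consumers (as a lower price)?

Consumer share = 1/9

For a small subsidy around the equilibrium, the benefit split depends on the relative slopes, which at a point are proportional to the elasticities.
Buyer share = εs/(εs + |εd|) = 0.2/(0.2 + 1.6) = 1/9; seller share = |εd|/(εs + |εd|) = 8/9.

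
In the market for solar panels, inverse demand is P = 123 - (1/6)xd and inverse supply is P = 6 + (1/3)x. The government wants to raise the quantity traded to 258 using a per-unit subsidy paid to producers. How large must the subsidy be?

At x = 258, from the demand curve buyers pay Pb = 123 − (1/6)·258 = 80; from the supply curve sellers need Ps = 6 + (1/3)·258 = 92.
The subsidy must fill the gap: s = Ps − Pb = 92 − 80 = 12.

Required subsidy s = 12 per unit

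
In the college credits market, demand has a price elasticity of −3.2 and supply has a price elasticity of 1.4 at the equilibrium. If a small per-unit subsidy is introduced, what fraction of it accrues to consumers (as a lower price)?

Consumer share = 7/23

For a small subsidy around the equilibrium, the benefit split depends on the relative slopes, which at a point are proportional to the elasticities.
Buyer share = εs/(εs + |εd|) = 1.4/(1.4 + 3.2) = 7/23; seller share = |εd|/(εs + |εd|) = 16/23.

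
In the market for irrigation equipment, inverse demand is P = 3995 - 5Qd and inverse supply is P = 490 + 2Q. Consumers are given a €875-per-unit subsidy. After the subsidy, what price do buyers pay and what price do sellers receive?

Buyers pay 6065/7; sellers receive 12190/7

Pre-subsidy: 3995 - 5Q = 490 + 2Q gives Q* = 3505/7 and P* = 10440/7.
With the rebate, buyers effectively pay Pb = Ps − 875, where Ps is the price sellers receive.
On the curves, Pb = 3995 - 5Q and Ps = 490 + 2Q; the wedge Ps − Pb = 875 gives 490 + 2Q − (3995 - 5Q) = 875, so Q' = 4380/7.
Then Pb = 3995 − 5·(4380/7) = 6065/7 and Ps = 490 + 2·(4380/7) = 12190/7.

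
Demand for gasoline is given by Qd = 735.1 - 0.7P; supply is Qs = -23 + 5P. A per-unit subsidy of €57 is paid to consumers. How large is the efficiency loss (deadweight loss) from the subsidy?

Deadweight loss = €997.5

Pre-subsidy: 735.1 - 0.7P = -23 + 5P gives P* = 133, Q* = 642.
With the rebate, buyers effectively pay Pb = Ps − 57, where Ps is the price sellers receive.
Demand in terms of Ps becomes Qd = 735.1 − 0.7(Ps − 57) = 775 - 0.7Ps. Setting this equal to supply: 775 - 0.7Ps = -23 + 5Ps, so Ps = 140.
Buyers pay Pb = 140 − 57 = 83; Q' = -23 + 5·140 = 677.
The subsidy expands output by 677 − 642 = 35 past the efficient level; on those units the gap between marginal cost and willingness to pay runs from 0 up to 57.
DWL = ½ × 57 × 35 = 997.5.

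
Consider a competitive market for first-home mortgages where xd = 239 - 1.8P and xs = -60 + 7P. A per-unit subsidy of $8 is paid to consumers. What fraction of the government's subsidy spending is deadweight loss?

DWL / government spending = 252/8329

Pre-subsidy: 239 - 1.8P = -60 + 7P gives P* = 1495/44, x* = 7825/44.
With the rebate, buyers effectively pay Pb = Ps − 8, where Ps is the price sellers receive.
Demand in terms of Ps becomes xd = 239 − 1.8(Ps − 8) = 253.4 - 1.8Ps. Setting this equal to supply: 253.4 - 1.8Ps = -60 + 7Ps, so Ps = 1567/44.
Buyers pay Pb = 1567/44 − 8 = 1215/44; x' = -60 + 7·(1567/44) = 8329/44.
ΔCS = ½(7825/44 + 8329/44)(1495/44 − 1215/44) = 282695/242; ΔPS = ½(7825/44 + 8329/44)(1567/44 − 1495/44) = 72693/242.
Government spending = 8 × 8329/44 = 16658/11.
DWL = ½ × 8 × (8329/44 − 7825/44) = 504/11; fraction = (504/11) / (16658/11) = 252/8329.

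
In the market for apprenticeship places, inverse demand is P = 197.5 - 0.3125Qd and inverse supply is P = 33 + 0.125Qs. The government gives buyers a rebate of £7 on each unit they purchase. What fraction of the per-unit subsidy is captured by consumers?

Pre-subsidy: 197.5 - 0.3125Q = 33 + 0.125Q gives Q* = 376 and P* = 80.
With the rebate, buyers effectively pay Pb = Ps − 7, where Ps is the price sellers receive.
On the curves, Pb = 197.5 - 0.3125Q and Ps = 33 + 0.125Q; the wedge Ps − Pb = 7 gives 33 + 0.125Q − (197.5 - 0.3125Q) = 7, so Q' = 392.
Then Pb = 197.5 − 0.3125·392 = 75 and Ps = 33 + 0.125·392 = 82.
Buyers' price falls by P* − Pb = 80 − 75 = 5; sellers' price rises by Ps − P* = 82 − 80 = 2.
So consumers capture 5/7 = 5/7 of each unit of subsidy.

Consumer share = 5/7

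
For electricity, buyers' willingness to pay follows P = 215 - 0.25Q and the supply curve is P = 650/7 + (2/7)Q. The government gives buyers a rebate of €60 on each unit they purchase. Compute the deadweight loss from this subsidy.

Pre-subsidy: 215 - 0.25Q = 650/7 + (2/7)Q gives Q* = 228 and P* = 158.
With the rebate, buyers effectively pay Pb = Ps − 60, where Ps is the price sellers receive.
On the curves, Pb = 215 - 0.25Q and Ps = 650/7 + (2/7)Q; the wedge Ps − Pb = 60 gives 650/7 + (2/7)Q − (215 - 0.25Q) = 60, so Q' = 340.
Then Pb = 215 − 0.25·340 = 130 and Ps = 650/7 + (2/7)·340 = 190.
The subsidy expands output by 340 − 228 = 112 past the efficient level; on those units the gap between marginal cost and willingness to pay runs from 0 up to 60.
DWL = ½ × 60 × 112 = 3360.

Deadweight loss = €3360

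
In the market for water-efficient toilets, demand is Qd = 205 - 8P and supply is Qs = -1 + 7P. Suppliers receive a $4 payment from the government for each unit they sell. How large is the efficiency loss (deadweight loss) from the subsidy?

Pre-subsidy: 205 - 8P = -1 + 7P gives P* = 206/15, Q* = 1427/15.
With the subsidy, sellers receive Ps = Pb + 4 for each unit, where Pb is the price buyers pay.
Supply in terms of Pb becomes Qs = -1 + 7(Pb + 4) = 27 + 7Pb. Setting this equal to demand: 205 - 8Pb = 27 + 7Pb, so Pb = 178/15.
Sellers receive Ps = 178/15 + 4 = 238/15; Q' = 205 − 8·(178/15) = 1651/15.
The subsidy expands output by 1651/15 − 1427/15 = 224/15 past the efficient level; on those units the gap between marginal cost and willingness to pay runs from 0 up to 4.
DWL = ½ × 4 × 224/15 = 448/15.

Deadweight loss = 448/15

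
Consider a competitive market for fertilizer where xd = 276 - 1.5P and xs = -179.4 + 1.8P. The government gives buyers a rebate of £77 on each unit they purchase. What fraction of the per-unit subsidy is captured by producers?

Producer share = 5/11

Pre-subsidy: 276 - 1.5P = -179.4 + 1.8P gives P* = 138, x* = 69.
With the rebate, buyers effectively pay Pb = Ps − 77, where Ps is the price sellers receive.
Demand in terms of Ps becomes xd = 276 − 1.5(Ps − 77) = 391.5 - 1.5Ps. Setting this equal to supply: 391.5 - 1.5Ps = -179.4 + 1.8Ps, so Ps = 173.
Buyers pay Pb = 173 − 77 = 96; x' = -179.4 + 1.8·173 = 132.
Buyers' price falls by P* − Pb = 138 − 96 = 42; sellers' price rises by Ps − P* = 173 − 138 = 35.
So producers capture 35/77 = 5/11 of each unit of subsidy.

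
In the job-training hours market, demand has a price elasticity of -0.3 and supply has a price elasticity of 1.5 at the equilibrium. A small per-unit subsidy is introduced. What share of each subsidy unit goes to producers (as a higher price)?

For a small subsidy around the equilibrium, the benefit split depends on the relative slopes, which at a point are proportional to the elasticities.
Buyer share = εs/(εs + |εd|) = 1.5/(1.5 + 0.3) = 5/6; seller share = |εd|/(εs + |εd|) = 1/6.
So producers capture 1/6 of the subsidy.

Producer share = 1/6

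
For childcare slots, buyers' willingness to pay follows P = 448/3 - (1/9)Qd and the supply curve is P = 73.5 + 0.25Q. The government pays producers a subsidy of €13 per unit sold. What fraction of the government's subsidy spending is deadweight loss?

Pre-subsidy: 448/3 - (1/9)Q = 73.5 + 0.25Q gives Q* = 210 and P* = 126.
With the subsidy, sellers receive Ps = Pb + 13 for each unit, where Pb is the price buyers pay.
On the curves, Pb = 448/3 - (1/9)Q and Ps = 73.5 + 0.25Q; the wedge Ps − Pb = 13 gives 73.5 + 0.25Q − (448/3 - (1/9)Q) = 13, so Q' = 246.
Then Pb = 448/3 − (1/9)·246 = 122 and Ps = 73.5 + 0.25·246 = 135.
ΔCS = ½(210 + 246)(126 − 122) = 912; ΔPS = ½(210 + 246)(135 − 126) = 2052.
Government spending = 13 × 246 = 3198.
DWL = ½ × 13 × (246 − 210) = 234; fraction = 234 / 3198 = 3/41.

DWL / government spending = 3/41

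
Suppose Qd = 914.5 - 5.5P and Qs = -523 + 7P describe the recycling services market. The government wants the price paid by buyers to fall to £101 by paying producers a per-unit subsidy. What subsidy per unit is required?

Required subsidy s = £25 per unit

At a buyer price of 101, quantity demanded is 914.5 − 5.5·101 = 359.
Sellers supply 359 only when they receive Ps with -523 + 7·Ps = 359, i.e. Ps = 126.
s = Ps − Pb = 126 − 101 = 25.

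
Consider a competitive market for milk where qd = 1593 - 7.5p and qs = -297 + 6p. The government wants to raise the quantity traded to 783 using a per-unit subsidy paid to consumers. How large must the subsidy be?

Required subsidy s = 72 per unit

At q = 783, invert demand for the buyer price: pb = (1593 − 783)/7.5 = 108; invert supply for the seller price: ps = (783 − (-297))/6 = 180.
The subsidy must fill the gap: s = ps − pb = 180 − 108 = 72.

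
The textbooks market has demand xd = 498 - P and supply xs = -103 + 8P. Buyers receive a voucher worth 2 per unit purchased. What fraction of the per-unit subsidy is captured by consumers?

Consumer share = 8/9

Pre-subsidy: 498 - P = -103 + 8P gives P* = 601/9, x* = 3881/9.
With the rebate, buyers effectively pay Pb = Ps − 2, where Ps is the price sellers receive.
Demand in terms of Ps becomes xd = 498 − 1(Ps − 2) = 500 - Ps. Setting this equal to supply: 500 - Ps = -103 + 8Ps, so Ps = 67.
Buyers pay Pb = 67 − 2 = 65; x' = -103 + 8·67 = 433.
Buyers' price falls by P* − Pb = 601/9 − 65 = 16/9; sellers' price rises by Ps − P* = 67 − 601/9 = 2/9.
So consumers capture (16/9)/2 = 8/9 of each unit of subsidy.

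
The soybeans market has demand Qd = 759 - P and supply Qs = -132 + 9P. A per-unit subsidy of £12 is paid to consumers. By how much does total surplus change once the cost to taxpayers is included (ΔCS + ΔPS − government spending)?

Net change in total surplus = -£64.8

Pre-subsidy: 759 - P = -132 + 9P gives P* = 89.1, Q* = 669.9.
With the rebate, buyers effectively pay Pb = Ps − 12, where Ps is the price sellers receive.
Demand in terms of Ps becomes Qd = 759 − 1(Ps − 12) = 771 - Ps. Setting this equal to supply: 771 - Ps = -132 + 9Ps, so Ps = 90.3.
Buyers pay Pb = 90.3 − 12 = 78.3; Q' = -132 + 9·90.3 = 680.7.
ΔCS = ½(669.9 + 680.7)(89.1 − 78.3) = 7293.24; ΔPS = ½(669.9 + 680.7)(90.3 − 89.1) = 810.36.
Government spending = 12 × 680.7 = 8168.4.
Net change = 7293.24 + 810.36 − 8168.4 = -64.8. The loss equals the DWL triangle ½·12·10.8.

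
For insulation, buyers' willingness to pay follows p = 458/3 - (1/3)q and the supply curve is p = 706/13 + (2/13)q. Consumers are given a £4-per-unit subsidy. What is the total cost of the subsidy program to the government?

Government cost = 15968/19

Pre-subsidy: 458/3 - (1/3)q = 706/13 + (2/13)q gives q* = 3836/19 and p* = 1622/19.
With the rebate, buyers effectively pay pb = ps − 4, where ps is the price sellers receive.
On the curves, pb = 458/3 - (1/3)q and ps = 706/13 + (2/13)q; the wedge ps − pb = 4 gives 706/13 + (2/13)q − (458/3 - (1/3)q) = 4, so q' = 3992/19.
Then pb = 458/3 − (1/3)·(3992/19) = 1570/19 and ps = 706/13 + (2/13)·(3992/19) = 1646/19.
Government outlay = subsidy × quantity = 4 × 3992/19 = 15968/19.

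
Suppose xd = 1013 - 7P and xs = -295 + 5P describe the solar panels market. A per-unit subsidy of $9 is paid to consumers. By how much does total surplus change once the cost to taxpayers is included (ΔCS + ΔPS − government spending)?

Pre-subsidy: 1013 - 7P = -295 + 5P gives P* = 109, x* = 250.
With the rebate, buyers effectively pay Pb = Ps − 9, where Ps is the price sellers receive.
Demand in terms of Ps becomes xd = 1013 − 7(Ps − 9) = 1076 - 7Ps. Setting this equal to supply: 1076 - 7Ps = -295 + 5Ps, so Ps = 114.25.
Buyers pay Pb = 114.25 − 9 = 105.25; x' = -295 + 5·114.25 = 276.25.
ΔCS = ½(250 + 276.25)(109 − 105.25) = 986.71875; ΔPS = ½(250 + 276.25)(114.25 − 109) = 1381.40625.
Government spending = 9 × 276.25 = 2486.25.
Net change = 986.71875 + 1381.40625 − 2486.25 = -118.125. The loss equals the DWL triangle ½·9·26.25.

Net change in total surplus = -$118.125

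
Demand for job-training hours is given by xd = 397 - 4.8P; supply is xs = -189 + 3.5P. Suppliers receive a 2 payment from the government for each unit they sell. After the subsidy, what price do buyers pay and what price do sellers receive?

Buyers pay 5790/83; sellers receive 5956/83

Pre-subsidy: 397 - 4.8P = -189 + 3.5P gives P* = 5860/83, x* = 4823/83.
With the subsidy, sellers receive Ps = Pb + 2 for each unit, where Pb is the price buyers pay.
Supply in terms of Pb becomes xs = -189 + 3.5(Pb + 2) = -182 + 3.5Pb. Setting this equal to demand: 397 - 4.8Pb = -182 + 3.5Pb, so Pb = 5790/83.
Sellers receive Ps = 5790/83 + 2 = 5956/83; x' = 397 − 4.8·(5790/83) = 5159/83.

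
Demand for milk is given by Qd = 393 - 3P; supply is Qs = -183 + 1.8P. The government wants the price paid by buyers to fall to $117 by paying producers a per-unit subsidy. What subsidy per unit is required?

Required subsidy s = $8 per unit

At a buyer price of 117, quantity demanded is 393 − 3·117 = 42.
Sellers supply 42 only when they receive Ps with -183 + 1.8·Ps = 42, i.e. Ps = 125.
s = Ps − Pb = 125 − 117 = 8.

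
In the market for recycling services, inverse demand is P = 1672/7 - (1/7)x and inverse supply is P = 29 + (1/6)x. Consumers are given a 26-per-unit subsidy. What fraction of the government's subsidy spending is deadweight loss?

DWL / government spending = 7/127

Pre-subsidy: 1672/7 - (1/7)x = 29 + (1/6)x gives x* = 678 and P* = 142.
With the rebate, buyers effectively pay Pb = Ps − 26, where Ps is the price sellers receive.
On the curves, Pb = 1672/7 - (1/7)x and Ps = 29 + (1/6)x; the wedge Ps − Pb = 26 gives 29 + (1/6)x − (1672/7 - (1/7)x) = 26, so x' = 762.
Then Pb = 1672/7 − (1/7)·762 = 130 and Ps = 29 + (1/6)·762 = 156.
ΔCS = ½(678 + 762)(142 − 130) = 8640; ΔPS = ½(678 + 762)(156 − 142) = 10080.
Government spending = 26 × 762 = 19812.
DWL = ½ × 26 × (762 − 678) = 1092; fraction = 1092 / 19812 = 7/127.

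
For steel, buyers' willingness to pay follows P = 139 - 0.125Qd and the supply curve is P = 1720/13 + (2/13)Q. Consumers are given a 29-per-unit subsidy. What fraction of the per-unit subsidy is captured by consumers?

Consumer share = 13/29

Pre-subsidy: 139 - 0.125Q = 1720/13 + (2/13)Q gives Q* = 24 and P* = 136.
With the rebate, buyers effectively pay Pb = Ps − 29, where Ps is the price sellers receive.
On the curves, Pb = 139 - 0.125Q and Ps = 1720/13 + (2/13)Q; the wedge Ps − Pb = 29 gives 1720/13 + (2/13)Q − (139 - 0.125Q) = 29, so Q' = 128.
Then Pb = 139 − 0.125·128 = 123 and Ps = 1720/13 + (2/13)·128 = 152.
Buyers' price falls by P* − Pb = 136 − 123 = 13; sellers' price rises by Ps − P* = 152 − 136 = 16.
So consumers capture 13/29 = 13/29 of each unit of subsidy.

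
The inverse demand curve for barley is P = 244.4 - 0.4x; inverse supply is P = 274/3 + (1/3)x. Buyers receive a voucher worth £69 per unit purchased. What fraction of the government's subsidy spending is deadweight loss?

Pre-subsidy: 244.4 - 0.4x = 274/3 + (1/3)x gives x* = 2296/11 and P* = 1770/11.
With the rebate, buyers effectively pay Pb = Ps − 69, where Ps is the price sellers receive.
On the curves, Pb = 244.4 - 0.4x and Ps = 274/3 + (1/3)x; the wedge Ps − Pb = 69 gives 274/3 + (1/3)x − (244.4 - 0.4x) = 69, so x' = 3331/11.
Then Pb = 244.4 − 0.4·(3331/11) = 1356/11 and Ps = 274/3 + (1/3)·(3331/11) = 2115/11.
ΔCS = ½(2296/11 + 3331/11)(1770/11 − 1356/11) = 1164789/121; ΔPS = ½(2296/11 + 3331/11)(2115/11 − 1770/11) = 1941315/242.
Government spending = 69 × 3331/11 = 229839/11.
DWL = ½ × 69 × (3331/11 − 2296/11) = 71415/22; fraction = (71415/22) / (229839/11) = 1035/6662.

DWL / government spending = 1035/6662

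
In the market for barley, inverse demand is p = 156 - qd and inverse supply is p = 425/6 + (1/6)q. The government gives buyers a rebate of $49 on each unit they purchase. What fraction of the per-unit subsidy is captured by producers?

Producer share = 1/7

Pre-subsidy: 156 - q = 425/6 + (1/6)q gives q* = 73 and p* = 83.
With the rebate, buyers effectively pay pb = ps − 49, where ps is the price sellers receive.
On the curves, pb = 156 - q and ps = 425/6 + (1/6)q; the wedge ps − pb = 49 gives 425/6 + (1/6)q − (156 - q) = 49, so q' = 115.
Then pb = 156 − 1·115 = 41 and ps = 425/6 + (1/6)·115 = 90.
Buyers' price falls by p* − pb = 83 − 41 = 42; sellers' price rises by ps − p* = 90 − 83 = 7.
So producers capture 7/49 = 1/7 of each unit of subsidy.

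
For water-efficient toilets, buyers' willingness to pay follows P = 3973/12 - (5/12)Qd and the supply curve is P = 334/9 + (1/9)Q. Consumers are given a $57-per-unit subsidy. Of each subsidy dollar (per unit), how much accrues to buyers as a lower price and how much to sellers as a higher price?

Pre-subsidy: 3973/12 - (5/12)Q = 334/9 + (1/9)Q gives Q* = 557 and P* = 99.
With the rebate, buyers effectively pay Pb = Ps − 57, where Ps is the price sellers receive.
On the curves, Pb = 3973/12 - (5/12)Q and Ps = 334/9 + (1/9)Q; the wedge Ps − Pb = 57 gives 334/9 + (1/9)Q − (3973/12 - (5/12)Q) = 57, so Q' = 665.
Then Pb = 3973/12 − (5/12)·665 = 54 and Ps = 334/9 + (1/9)·665 = 111.
Buyers' price falls by P* − Pb = 99 − 54 = 45; sellers' price rises by Ps − P* = 111 − 99 = 12.

Buyers gain $45 per unit; sellers gain $12 per unit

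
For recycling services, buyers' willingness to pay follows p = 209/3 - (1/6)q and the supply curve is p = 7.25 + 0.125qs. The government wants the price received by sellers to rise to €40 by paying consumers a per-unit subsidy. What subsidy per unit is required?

At a seller price of 40, quantity supplied is -58 + 8·40 = 262.
Buyers absorb 262 only when they pay pb = 209/3 − (1/6)·262 = 26.
s = ps − pb = 40 − 26 = 14.

Required subsidy s = €14 per unit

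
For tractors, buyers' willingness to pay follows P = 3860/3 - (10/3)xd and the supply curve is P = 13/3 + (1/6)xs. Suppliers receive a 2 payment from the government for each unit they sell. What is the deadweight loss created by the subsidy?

Deadweight loss = 4/7

Pre-subsidy: 3860/3 - (10/3)x = 13/3 + (1/6)x gives x* = 7694/21 and P* = 4120/63.
With the subsidy, sellers receive Ps = Pb + 2 for each unit, where Pb is the price buyers pay.
On the curves, Pb = 3860/3 - (10/3)x and Ps = 13/3 + (1/6)x; the wedge Ps − Pb = 2 gives 13/3 + (1/6)x − (3860/3 - (10/3)x) = 2, so x' = 7706/21.
Then Pb = 3860/3 − (10/3)·(7706/21) = 4000/63 and Ps = 13/3 + (1/6)·(7706/21) = 4126/63.
The subsidy expands output by 7706/21 − 7694/21 = 4/7 past the efficient level; on those units the gap between marginal cost and willingness to pay runs from 0 up to 2.
DWL = ½ × 2 × 4/7 = 4/7.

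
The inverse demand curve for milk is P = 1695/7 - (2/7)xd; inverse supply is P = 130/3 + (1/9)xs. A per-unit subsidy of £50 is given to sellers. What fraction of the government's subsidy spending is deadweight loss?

DWL / government spending = 21/209

Pre-subsidy: 1695/7 - (2/7)x = 130/3 + (1/9)x gives x* = 501 and P* = 99.
With the subsidy, sellers receive Ps = Pb + 50 for each unit, where Pb is the price buyers pay.
On the curves, Pb = 1695/7 - (2/7)x and Ps = 130/3 + (1/9)x; the wedge Ps − Pb = 50 gives 130/3 + (1/9)x − (1695/7 - (2/7)x) = 50, so x' = 627.
Then Pb = 1695/7 − (2/7)·627 = 63 and Ps = 130/3 + (1/9)·627 = 113.
ΔCS = ½(501 + 627)(99 − 63) = 20304; ΔPS = ½(501 + 627)(113 − 99) = 7896.
Government spending = 50 × 627 = 31350.
DWL = ½ × 50 × (627 − 501) = 3150; fraction = 3150 / 31350 = 21/209.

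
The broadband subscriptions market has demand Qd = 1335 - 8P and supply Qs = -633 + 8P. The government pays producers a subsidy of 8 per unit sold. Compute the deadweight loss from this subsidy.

Pre-subsidy: 1335 - 8P = -633 + 8P gives P* = 123, Q* = 351.
With the subsidy, sellers receive Ps = Pb + 8 for each unit, where Pb is the price buyers pay.
Supply in terms of Pb becomes Qs = -633 + 8(Pb + 8) = -569 + 8Pb. Setting this equal to demand: 1335 - 8Pb = -569 + 8Pb, so Pb = 119.
Sellers receive Ps = 119 + 8 = 127; Q' = 1335 − 8·119 = 383.
The subsidy expands output by 383 − 351 = 32 past the efficient level; on those units the gap between marginal cost and willingness to pay runs from 0 up to 8.
DWL = ½ × 8 × 32 = 128.

Deadweight loss = 128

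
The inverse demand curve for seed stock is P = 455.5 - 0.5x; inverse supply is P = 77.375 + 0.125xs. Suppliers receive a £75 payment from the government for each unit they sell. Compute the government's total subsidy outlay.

Government cost = £54375

Pre-subsidy: 455.5 - 0.5x = 77.375 + 0.125x gives x* = 605 and P* = 153.
With the subsidy, sellers receive Ps = Pb + 75 for each unit, where Pb is the price buyers pay.
On the curves, Pb = 455.5 - 0.5x and Ps = 77.375 + 0.125x; the wedge Ps − Pb = 75 gives 77.375 + 0.125x − (455.5 - 0.5x) = 75, so x' = 725.
Then Pb = 455.5 − 0.5·725 = 93 and Ps = 77.375 + 0.125·725 = 168.
Government outlay = subsidy × quantity = 75 × 725 = 54375.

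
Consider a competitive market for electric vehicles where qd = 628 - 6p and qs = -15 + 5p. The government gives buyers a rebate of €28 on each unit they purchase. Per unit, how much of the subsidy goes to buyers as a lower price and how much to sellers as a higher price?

Pre-subsidy: 628 - 6p = -15 + 5p gives p* = 643/11, q* = 3050/11.
With the rebate, buyers effectively pay pb = ps − 28, where ps is the price sellers receive.
Demand in terms of ps becomes qd = 628 − 6(ps − 28) = 796 - 6ps. Setting this equal to supply: 796 - 6ps = -15 + 5ps, so ps = 811/11.
Buyers pay pb = 811/11 − 28 = 503/11; q' = -15 + 5·(811/11) = 3890/11.
Buyers' price falls by p* − pb = 643/11 − 503/11 = 140/11; sellers' price rises by ps − p* = 811/11 − 643/11 = 168/11.

Buyers gain 140/11 per unit; sellers gain 168/11 per unit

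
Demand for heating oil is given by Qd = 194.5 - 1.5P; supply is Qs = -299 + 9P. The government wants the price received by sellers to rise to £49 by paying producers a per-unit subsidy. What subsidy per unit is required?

Required subsidy s = £14 per unit

At a seller price of 49, quantity supplied is -299 + 9·49 = 142.
Buyers absorb 142 only when they pay Pb with 194.5 − 1.5·Pb = 142, i.e. Pb = 35.
s = Ps − Pb = 49 − 35 = 14.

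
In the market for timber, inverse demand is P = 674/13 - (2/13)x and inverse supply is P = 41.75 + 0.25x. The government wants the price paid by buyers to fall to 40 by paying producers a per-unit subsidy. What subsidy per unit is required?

At a buyer price of 40, quantity demanded is 337 − 6.5·40 = 77.
Sellers supply 77 only when they receive Ps = 41.75 + 0.25·77 = 61.
s = Ps − Pb = 61 − 40 = 21.

Required subsidy s = 21 per unit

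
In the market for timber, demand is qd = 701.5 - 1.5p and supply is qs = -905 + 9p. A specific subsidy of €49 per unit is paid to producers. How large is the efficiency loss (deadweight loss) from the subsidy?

Deadweight loss = €1543.5

Pre-subsidy: 701.5 - 1.5p = -905 + 9p gives p* = 153, q* = 472.
With the subsidy, sellers receive ps = pb + 49 for each unit, where pb is the price buyers pay.
Supply in terms of pb becomes qs = -905 + 9(pb + 49) = -464 + 9pb. Setting this equal to demand: 701.5 - 1.5pb = -464 + 9pb, so pb = 111.
Sellers receive ps = 111 + 49 = 160; q' = 701.5 − 1.5·111 = 535.
The subsidy expands output by 535 − 472 = 63 past the efficient level; on those units the gap between marginal cost and willingness to pay runs from 0 up to 49.
DWL = ½ × 49 × 63 = 1543.5.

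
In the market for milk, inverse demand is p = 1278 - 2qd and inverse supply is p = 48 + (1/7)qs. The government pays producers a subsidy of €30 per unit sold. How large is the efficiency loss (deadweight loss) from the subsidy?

Deadweight loss = €210

Pre-subsidy: 1278 - 2q = 48 + (1/7)q gives q* = 574 and p* = 130.
With the subsidy, sellers receive ps = pb + 30 for each unit, where pb is the price buyers pay.
On the curves, pb = 1278 - 2q and ps = 48 + (1/7)q; the wedge ps − pb = 30 gives 48 + (1/7)q − (1278 - 2q) = 30, so q' = 588.
Then pb = 1278 − 2·588 = 102 and ps = 48 + (1/7)·588 = 132.
The subsidy expands output by 588 − 574 = 14 past the efficient level; on those units the gap between marginal cost and willingness to pay runs from 0 up to 30.
DWL = ½ × 30 × 14 = 210.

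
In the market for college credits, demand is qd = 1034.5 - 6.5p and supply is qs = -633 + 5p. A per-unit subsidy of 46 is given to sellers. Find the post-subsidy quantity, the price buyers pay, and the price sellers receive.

q' = 222; buyers pay 125; sellers receive 171

Pre-subsidy: 1034.5 - 6.5p = -633 + 5p gives p* = 145, q* = 92.
With the subsidy, sellers receive ps = pb + 46 for each unit, where pb is the price buyers pay.
Supply in terms of pb becomes qs = -633 + 5(pb + 46) = -403 + 5pb. Setting this equal to demand: 1034.5 - 6.5pb = -403 + 5pb, so pb = 125.
Sellers receive ps = 125 + 46 = 171; q' = 1034.5 − 6.5·125 = 222.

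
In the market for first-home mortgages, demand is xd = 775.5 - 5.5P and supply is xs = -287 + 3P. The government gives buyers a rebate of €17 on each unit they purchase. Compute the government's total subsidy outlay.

Pre-subsidy: 775.5 - 5.5P = -287 + 3P gives P* = 125, x* = 88.
With the rebate, buyers effectively pay Pb = Ps − 17, where Ps is the price sellers receive.
Demand in terms of Ps becomes xd = 775.5 − 5.5(Ps − 17) = 869 - 5.5Ps. Setting this equal to supply: 869 - 5.5Ps = -287 + 3Ps, so Ps = 136.
Buyers pay Pb = 136 − 17 = 119; x' = -287 + 3·136 = 121.
Government outlay = subsidy × quantity = 17 × 121 = 2057.

Government cost = €2057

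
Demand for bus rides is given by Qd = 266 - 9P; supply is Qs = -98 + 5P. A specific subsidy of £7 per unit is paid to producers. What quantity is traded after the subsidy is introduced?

Pre-subsidy: 266 - 9P = -98 + 5P gives P* = 26, Q* = 32.
With the subsidy, sellers receive Ps = Pb + 7 for each unit, where Pb is the price buyers pay.
Supply in terms of Pb becomes Qs = -98 + 5(Pb + 7) = -63 + 5Pb. Setting this equal to demand: 266 - 9Pb = -63 + 5Pb, so Pb = 23.5.
Sellers receive Ps = 23.5 + 7 = 30.5; Q' = 266 − 9·23.5 = 54.5.

Q' = 54.5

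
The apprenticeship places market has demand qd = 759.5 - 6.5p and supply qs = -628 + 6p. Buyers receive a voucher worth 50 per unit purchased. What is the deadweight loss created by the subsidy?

Deadweight loss = 3900

Pre-subsidy: 759.5 - 6.5p = -628 + 6p gives p* = 111, q* = 38.
With the rebate, buyers effectively pay pb = ps − 50, where ps is the price sellers receive.
Demand in terms of ps becomes qd = 759.5 − 6.5(ps − 50) = 1084.5 - 6.5ps. Setting this equal to supply: 1084.5 - 6.5ps = -628 + 6ps, so ps = 137.
Buyers pay pb = 137 − 50 = 87; q' = -628 + 6·137 = 194.
The subsidy expands output by 194 − 38 = 156 past the efficient level; on those units the gap between marginal cost and willingness to pay runs from 0 up to 50.
DWL = ½ × 50 × 156 = 3900.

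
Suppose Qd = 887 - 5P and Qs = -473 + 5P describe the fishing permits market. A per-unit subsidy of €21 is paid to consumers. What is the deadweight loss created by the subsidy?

Pre-subsidy: 887 - 5P = -473 + 5P gives P* = 136, Q* = 207.
With the rebate, buyers effectively pay Pb = Ps − 21, where Ps is the price sellers receive.
Demand in terms of Ps becomes Qd = 887 − 5(Ps − 21) = 992 - 5Ps. Setting this equal to supply: 992 - 5Ps = -473 + 5Ps, so Ps = 146.5.
Buyers pay Pb = 146.5 − 21 = 125.5; Q' = -473 + 5·146.5 = 259.5.
The subsidy expands output by 259.5 − 207 = 52.5 past the efficient level; on those units the gap between marginal cost and willingness to pay runs from 0 up to 21.
DWL = ½ × 21 × 52.5 = 551.25.

Deadweight loss = €551.25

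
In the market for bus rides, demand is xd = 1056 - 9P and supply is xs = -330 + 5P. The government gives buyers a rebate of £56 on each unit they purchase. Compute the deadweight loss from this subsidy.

Deadweight loss = £5040

Pre-subsidy: 1056 - 9P = -330 + 5P gives P* = 99, x* = 165.
With the rebate, buyers effectively pay Pb = Ps − 56, where Ps is the price sellers receive.
Demand in terms of Ps becomes xd = 1056 − 9(Ps − 56) = 1560 - 9Ps. Setting this equal to supply: 1560 - 9Ps = -330 + 5Ps, so Ps = 135.
Buyers pay Pb = 135 − 56 = 79; x' = -330 + 5·135 = 345.
The subsidy expands output by 345 − 165 = 180 past the efficient level; on those units the gap between marginal cost and willingness to pay runs from 0 up to 56.
DWL = ½ × 56 × 180 = 5040.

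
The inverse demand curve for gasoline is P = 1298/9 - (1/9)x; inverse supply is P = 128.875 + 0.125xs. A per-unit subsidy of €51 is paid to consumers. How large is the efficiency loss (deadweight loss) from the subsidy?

Pre-subsidy: 1298/9 - (1/9)x = 128.875 + 0.125x gives x* = 65 and P* = 137.
With the rebate, buyers effectively pay Pb = Ps − 51, where Ps is the price sellers receive.
On the curves, Pb = 1298/9 - (1/9)x and Ps = 128.875 + 0.125x; the wedge Ps − Pb = 51 gives 128.875 + 0.125x − (1298/9 - (1/9)x) = 51, so x' = 281.
Then Pb = 1298/9 − (1/9)·281 = 113 and Ps = 128.875 + 0.125·281 = 164.
The subsidy expands output by 281 − 65 = 216 past the efficient level; on those units the gap between marginal cost and willingness to pay runs from 0 up to 51.
DWL = ½ × 51 × 216 = 5508.

Deadweight loss = €5508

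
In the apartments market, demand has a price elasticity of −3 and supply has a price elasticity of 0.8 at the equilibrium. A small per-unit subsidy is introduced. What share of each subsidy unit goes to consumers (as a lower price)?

Consumer share = 4/19

For a small subsidy around the equilibrium, the benefit split depends on the relative slopes, which at a point are proportional to the elasticities.
Buyer share = εs/(εs + |εd|) = 0.8/(0.8 + 3) = 4/19; seller share = |εd|/(εs + |εd|) = 15/19.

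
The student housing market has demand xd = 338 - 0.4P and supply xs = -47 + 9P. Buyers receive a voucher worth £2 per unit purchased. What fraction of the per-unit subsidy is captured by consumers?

Consumer share = 45/47

Pre-subsidy: 338 - 0.4P = -47 + 9P gives P* = 1925/47, x* = 15116/47.
With the rebate, buyers effectively pay Pb = Ps − 2, where Ps is the price sellers receive.
Demand in terms of Ps becomes xd = 338 − 0.4(Ps − 2) = 338.8 - 0.4Ps. Setting this equal to supply: 338.8 - 0.4Ps = -47 + 9Ps, so Ps = 1929/47.
Buyers pay Pb = 1929/47 − 2 = 1835/47; x' = -47 + 9·(1929/47) = 15152/47.
Buyers' price falls by P* − Pb = 1925/47 − 1835/47 = 90/47; sellers' price rises by Ps − P* = 1929/47 − 1925/47 = 4/47.
So consumers capture (90/47)/2 = 45/47 of each unit of subsidy.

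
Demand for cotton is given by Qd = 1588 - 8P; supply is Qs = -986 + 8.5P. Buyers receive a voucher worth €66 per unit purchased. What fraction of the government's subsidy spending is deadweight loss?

DWL / government spending = 2/9

Pre-subsidy: 1588 - 8P = -986 + 8.5P gives P* = 156, Q* = 340.
With the rebate, buyers effectively pay Pb = Ps − 66, where Ps is the price sellers receive.
Demand in terms of Ps becomes Qd = 1588 − 8(Ps − 66) = 2116 - 8Ps. Setting this equal to supply: 2116 - 8Ps = -986 + 8.5Ps, so Ps = 188.
Buyers pay Pb = 188 − 66 = 122; Q' = -986 + 8.5·188 = 612.
ΔCS = ½(340 + 612)(156 − 122) = 16184; ΔPS = ½(340 + 612)(188 − 156) = 15232.
Government spending = 66 × 612 = 40392.
DWL = ½ × 66 × (612 − 340) = 8976; fraction = 8976 / 40392 = 2/9.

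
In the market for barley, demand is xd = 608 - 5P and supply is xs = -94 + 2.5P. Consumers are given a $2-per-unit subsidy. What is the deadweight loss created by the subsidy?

Deadweight loss = 10/3

Pre-subsidy: 608 - 5P = -94 + 2.5P gives P* = 93.6, x* = 140.
With the rebate, buyers effectively pay Pb = Ps − 2, where Ps is the price sellers receive.
Demand in terms of Ps becomes xd = 608 − 5(Ps − 2) = 618 - 5Ps. Setting this equal to supply: 618 - 5Ps = -94 + 2.5Ps, so Ps = 1424/15.
Buyers pay Pb = 1424/15 − 2 = 1394/15; x' = -94 + 2.5·(1424/15) = 430/3.
The subsidy expands output by 430/3 − 140 = 10/3 past the efficient level; on those units the gap between marginal cost and willingness to pay runs from 0 up to 2.
DWL = ½ × 2 × 10/3 = 10/3.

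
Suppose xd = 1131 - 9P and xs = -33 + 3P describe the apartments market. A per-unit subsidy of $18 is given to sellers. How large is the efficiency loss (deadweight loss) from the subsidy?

Pre-subsidy: 1131 - 9P = -33 + 3P gives P* = 97, x* = 258.
With the subsidy, sellers receive Ps = Pb + 18 for each unit, where Pb is the price buyers pay.
Supply in terms of Pb becomes xs = -33 + 3(Pb + 18) = 21 + 3Pb. Setting this equal to demand: 1131 - 9Pb = 21 + 3Pb, so Pb = 92.5.
Sellers receive Ps = 92.5 + 18 = 110.5; x' = 1131 − 9·92.5 = 298.5.
The subsidy expands output by 298.5 − 258 = 40.5 past the efficient level; on those units the gap between marginal cost and willingness to pay runs from 0 up to 18.
DWL = ½ × 18 × 40.5 = 364.5.

Deadweight loss = $364.5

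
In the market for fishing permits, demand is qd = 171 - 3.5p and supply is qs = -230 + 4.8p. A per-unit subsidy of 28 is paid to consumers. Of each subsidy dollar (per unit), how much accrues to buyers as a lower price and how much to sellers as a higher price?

Pre-subsidy: 171 - 3.5p = -230 + 4.8p gives p* = 4010/83, q* = 158/83.
With the rebate, buyers effectively pay pb = ps − 28, where ps is the price sellers receive.
Demand in terms of ps becomes qd = 171 − 3.5(ps − 28) = 269 - 3.5ps. Setting this equal to supply: 269 - 3.5ps = -230 + 4.8ps, so ps = 4990/83.
Buyers pay pb = 4990/83 − 28 = 2666/83; q' = -230 + 4.8·(4990/83) = 4862/83.
Buyers' price falls by p* − pb = 4010/83 − 2666/83 = 1344/83; sellers' price rises by ps − p* = 4990/83 − 4010/83 = 980/83.

Buyers gain 1344/83 per unit; sellers gain 980/83 per unit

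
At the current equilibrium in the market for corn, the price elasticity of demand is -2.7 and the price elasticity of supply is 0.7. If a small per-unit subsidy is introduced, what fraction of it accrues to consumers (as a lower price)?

For a small subsidy around the equilibrium, the benefit split depends on the relative slopes, which at a point are proportional to the elasticities.
Buyer share = εs/(εs + |εd|) = 0.7/(0.7 + 2.7) = 7/34; seller share = |εd|/(εs + |εd|) = 27/34.

Consumer share = 7/34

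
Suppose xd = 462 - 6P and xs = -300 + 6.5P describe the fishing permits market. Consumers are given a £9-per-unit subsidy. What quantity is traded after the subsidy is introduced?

Pre-subsidy: 462 - 6P = -300 + 6.5P gives P* = 60.96, x* = 96.24.
With the rebate, buyers effectively pay Pb = Ps − 9, where Ps is the price sellers receive.
Demand in terms of Ps becomes xd = 462 − 6(Ps − 9) = 516 - 6Ps. Setting this equal to supply: 516 - 6Ps = -300 + 6.5Ps, so Ps = 65.28.
Buyers pay Pb = 65.28 − 9 = 56.28; x' = -300 + 6.5·65.28 = 124.32.

x' = 124.32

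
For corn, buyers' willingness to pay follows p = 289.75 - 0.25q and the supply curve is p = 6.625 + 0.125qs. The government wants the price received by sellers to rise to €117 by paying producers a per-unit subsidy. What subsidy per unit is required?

Required subsidy s = €48 per unit

At a seller price of 117, quantity supplied is -53 + 8·117 = 883.
Buyers absorb 883 only when they pay pb = 289.75 − 0.25·883 = 69.
s = ps − pb = 117 − 69 = 48.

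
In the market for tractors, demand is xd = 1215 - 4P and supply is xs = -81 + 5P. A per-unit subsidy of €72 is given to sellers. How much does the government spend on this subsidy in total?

Government cost = €57528

Pre-subsidy: 1215 - 4P = -81 + 5P gives P* = 144, x* = 639.
With the subsidy, sellers receive Ps = Pb + 72 for each unit, where Pb is the price buyers pay.
Supply in terms of Pb becomes xs = -81 + 5(Pb + 72) = 279 + 5Pb. Setting this equal to demand: 1215 - 4Pb = 279 + 5Pb, so Pb = 104.
Sellers receive Ps = 104 + 72 = 176; x' = 1215 − 4·104 = 799.
Government outlay = subsidy × quantity = 72 × 799 = 57528.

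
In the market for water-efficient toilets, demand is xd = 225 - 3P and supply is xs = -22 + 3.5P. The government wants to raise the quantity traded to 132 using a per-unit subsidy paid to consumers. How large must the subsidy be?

Required subsidy s = 13 per unit

At x = 132, invert demand for the buyer price: Pb = (225 − 132)/3 = 31; invert supply for the seller price: Ps = (132 − (-22))/3.5 = 44.
The subsidy must fill the gap: s = Ps − Pb = 44 − 31 = 13.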